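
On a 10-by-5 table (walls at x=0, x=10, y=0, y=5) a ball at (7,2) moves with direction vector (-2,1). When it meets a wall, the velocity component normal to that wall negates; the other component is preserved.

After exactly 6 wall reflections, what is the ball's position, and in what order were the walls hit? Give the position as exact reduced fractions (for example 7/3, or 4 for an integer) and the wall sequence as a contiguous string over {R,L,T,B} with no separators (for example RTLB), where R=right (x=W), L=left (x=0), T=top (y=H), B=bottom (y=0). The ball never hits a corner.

1. t=3 → T at (1,5); v=(-2,-1)
2. t=1/2 → L at (0,9/2); v=(2,-1)
3. t=9/2 → B at (9,0); v=(2,1)
4. t=1/2 → R at (10,1/2); v=(-2,1)
5. t=9/2 → T at (1,5); v=(-2,-1)
6. t=1/2 → L at (0,9/2); v=(2,-1)

Final position: (0,9/2)
Wall sequence: TLBRTL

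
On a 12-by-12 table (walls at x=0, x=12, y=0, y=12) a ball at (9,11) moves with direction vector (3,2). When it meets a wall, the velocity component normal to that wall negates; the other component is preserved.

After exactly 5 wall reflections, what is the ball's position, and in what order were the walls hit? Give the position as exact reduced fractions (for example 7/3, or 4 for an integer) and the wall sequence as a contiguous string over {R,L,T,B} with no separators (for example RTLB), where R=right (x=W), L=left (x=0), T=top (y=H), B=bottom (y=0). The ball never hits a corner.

1. t=1/2 → T at (21/2,12); v=(3,-2)
2. t=1/2 → R at (12,11); v=(-3,-2)
3. t=4 → L at (0,3); v=(3,-2)
4. t=3/2 → B at (9/2,0); v=(3,2)
5. t=5/2 → R at (12,5); v=(-3,2)

Final position: (12,5)
Wall sequence: TRLBR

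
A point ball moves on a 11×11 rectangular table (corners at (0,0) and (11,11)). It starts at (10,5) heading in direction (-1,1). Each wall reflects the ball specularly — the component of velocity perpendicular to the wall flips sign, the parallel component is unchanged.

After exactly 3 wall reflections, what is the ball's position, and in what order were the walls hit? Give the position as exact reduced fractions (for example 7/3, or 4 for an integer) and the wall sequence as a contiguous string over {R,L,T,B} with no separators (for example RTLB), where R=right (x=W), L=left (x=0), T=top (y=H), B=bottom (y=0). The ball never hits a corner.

1. t=6 → T at (4,11); v=(-1,-1)
2. t=4 → L at (0,7); v=(1,-1)
3. t=7 → B at (7,0); v=(1,1)

Final position: (7,0)
Wall sequence: TLB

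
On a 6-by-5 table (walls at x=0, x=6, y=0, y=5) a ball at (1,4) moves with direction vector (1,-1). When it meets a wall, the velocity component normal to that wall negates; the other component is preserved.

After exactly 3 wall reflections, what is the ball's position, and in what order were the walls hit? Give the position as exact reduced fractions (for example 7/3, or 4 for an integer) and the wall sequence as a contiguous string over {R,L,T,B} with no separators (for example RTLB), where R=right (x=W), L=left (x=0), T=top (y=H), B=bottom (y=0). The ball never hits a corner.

Final position: (2,5)
Wall sequence: BRT

1. t=4 → B at (5,0); v=(1,1)
2. t=1 → R at (6,1); v=(-1,1)
3. t=4 → T at (2,5); v=(-1,-1)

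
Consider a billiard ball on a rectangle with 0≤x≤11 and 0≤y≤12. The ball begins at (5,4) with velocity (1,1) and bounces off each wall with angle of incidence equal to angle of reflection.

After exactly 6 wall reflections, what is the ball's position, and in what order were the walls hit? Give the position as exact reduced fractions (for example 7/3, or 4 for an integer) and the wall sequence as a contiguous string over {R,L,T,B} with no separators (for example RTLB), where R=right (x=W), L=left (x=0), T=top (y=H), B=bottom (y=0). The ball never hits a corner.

Final position: (7,12)
Wall sequence: RTLBRT

1. t=6 → R at (11,10); v=(-1,1)
2. t=2 → T at (9,12); v=(-1,-1)
3. t=9 → L at (0,3); v=(1,-1)
4. t=3 → B at (3,0); v=(1,1)
5. t=8 → R at (11,8); v=(-1,1)
6. t=4 → T at (7,12); v=(-1,-1)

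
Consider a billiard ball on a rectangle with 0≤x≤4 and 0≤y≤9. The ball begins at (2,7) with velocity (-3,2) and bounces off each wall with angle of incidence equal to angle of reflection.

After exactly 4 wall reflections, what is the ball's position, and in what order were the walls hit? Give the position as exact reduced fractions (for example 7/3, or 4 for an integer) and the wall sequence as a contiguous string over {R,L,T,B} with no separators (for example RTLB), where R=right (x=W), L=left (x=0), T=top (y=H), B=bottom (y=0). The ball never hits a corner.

1. t=2/3 → L at (0,25/3); v=(3,2)
2. t=1/3 → T at (1,9); v=(3,-2)
3. t=1 → R at (4,7); v=(-3,-2)
4. t=4/3 → L at (0,13/3); v=(3,-2)

Final position: (0,13/3)
Wall sequence: LTRL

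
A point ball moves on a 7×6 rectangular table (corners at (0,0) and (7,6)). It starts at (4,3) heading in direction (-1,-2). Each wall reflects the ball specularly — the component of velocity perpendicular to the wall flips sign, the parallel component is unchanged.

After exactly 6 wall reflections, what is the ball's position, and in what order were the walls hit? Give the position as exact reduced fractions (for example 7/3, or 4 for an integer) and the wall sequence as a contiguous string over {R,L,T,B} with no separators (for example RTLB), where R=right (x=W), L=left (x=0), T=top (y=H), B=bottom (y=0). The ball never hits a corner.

1. t=3/2 → B at (5/2,0); v=(-1,2)
2. t=5/2 → L at (0,5); v=(1,2)
3. t=1/2 → T at (1/2,6); v=(1,-2)
4. t=3 → B at (7/2,0); v=(1,2)
5. t=3 → T at (13/2,6); v=(1,-2)
6. t=1/2 → R at (7,5); v=(-1,-2)

Final position: (7,5)
Wall sequence: BLTBTR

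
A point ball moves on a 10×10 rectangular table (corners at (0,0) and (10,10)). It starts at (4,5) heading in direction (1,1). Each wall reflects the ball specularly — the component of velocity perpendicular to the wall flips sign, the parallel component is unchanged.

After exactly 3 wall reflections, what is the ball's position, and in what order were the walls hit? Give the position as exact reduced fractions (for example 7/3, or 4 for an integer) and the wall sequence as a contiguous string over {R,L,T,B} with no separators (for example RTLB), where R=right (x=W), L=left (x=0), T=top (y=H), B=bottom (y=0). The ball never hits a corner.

Final position: (1,0)
Wall sequence: TRB

1. t=5 → T at (9,10); v=(1,-1)
2. t=1 → R at (10,9); v=(-1,-1)
3. t=9 → B at (1,0); v=(-1,1)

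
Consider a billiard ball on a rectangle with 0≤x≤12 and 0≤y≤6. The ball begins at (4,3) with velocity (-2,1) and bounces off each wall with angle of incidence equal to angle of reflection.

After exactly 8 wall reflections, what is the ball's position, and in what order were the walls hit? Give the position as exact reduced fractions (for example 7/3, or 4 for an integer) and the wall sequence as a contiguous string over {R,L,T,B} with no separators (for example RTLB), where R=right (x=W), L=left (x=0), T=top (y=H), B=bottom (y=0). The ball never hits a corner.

Final position: (10,0)
Wall sequence: LTRBLTRB

1. t=2 → L at (0,5); v=(2,1)
2. t=1 → T at (2,6); v=(2,-1)
3. t=5 → R at (12,1); v=(-2,-1)
4. t=1 → B at (10,0); v=(-2,1)
5. t=5 → L at (0,5); v=(2,1)
6. t=1 → T at (2,6); v=(2,-1)
7. t=5 → R at (12,1); v=(-2,-1)
8. t=1 → B at (10,0); v=(-2,1)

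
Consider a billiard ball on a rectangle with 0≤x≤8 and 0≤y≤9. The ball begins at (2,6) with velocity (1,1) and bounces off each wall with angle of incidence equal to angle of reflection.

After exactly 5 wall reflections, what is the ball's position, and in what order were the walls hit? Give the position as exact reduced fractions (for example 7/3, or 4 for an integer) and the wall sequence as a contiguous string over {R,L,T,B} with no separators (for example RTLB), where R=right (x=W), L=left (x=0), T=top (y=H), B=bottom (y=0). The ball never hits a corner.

1. t=3 → T at (5,9); v=(1,-1)
2. t=3 → R at (8,6); v=(-1,-1)
3. t=6 → B at (2,0); v=(-1,1)
4. t=2 → L at (0,2); v=(1,1)
5. t=7 → T at (7,9); v=(1,-1)

Final position: (7,9)
Wall sequence: TRBLT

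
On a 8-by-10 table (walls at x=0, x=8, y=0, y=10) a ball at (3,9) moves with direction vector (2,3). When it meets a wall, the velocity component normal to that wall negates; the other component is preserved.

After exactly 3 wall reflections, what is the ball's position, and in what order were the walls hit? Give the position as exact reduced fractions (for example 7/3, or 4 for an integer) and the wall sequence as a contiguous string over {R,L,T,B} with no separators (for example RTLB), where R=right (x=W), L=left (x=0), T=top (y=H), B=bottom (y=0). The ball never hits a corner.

1. t=1/3 → T at (11/3,10); v=(2,-3)
2. t=13/6 → R at (8,7/2); v=(-2,-3)
3. t=7/6 → B at (17/3,0); v=(-2,3)

Final position: (17/3,0)
Wall sequence: TRB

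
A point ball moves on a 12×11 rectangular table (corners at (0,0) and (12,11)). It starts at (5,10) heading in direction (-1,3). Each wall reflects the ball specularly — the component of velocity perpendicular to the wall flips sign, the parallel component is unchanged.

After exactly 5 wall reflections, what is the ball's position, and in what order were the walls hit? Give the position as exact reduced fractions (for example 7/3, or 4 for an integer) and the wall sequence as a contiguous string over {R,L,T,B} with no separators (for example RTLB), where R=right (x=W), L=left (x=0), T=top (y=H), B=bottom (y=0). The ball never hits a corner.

Final position: (19/3,0)
Wall sequence: TBLTB

1. t=1/3 → T at (14/3,11); v=(-1,-3)
2. t=11/3 → B at (1,0); v=(-1,3)
3. t=1 → L at (0,3); v=(1,3)
4. t=8/3 → T at (8/3,11); v=(1,-3)
5. t=11/3 → B at (19/3,0); v=(1,3)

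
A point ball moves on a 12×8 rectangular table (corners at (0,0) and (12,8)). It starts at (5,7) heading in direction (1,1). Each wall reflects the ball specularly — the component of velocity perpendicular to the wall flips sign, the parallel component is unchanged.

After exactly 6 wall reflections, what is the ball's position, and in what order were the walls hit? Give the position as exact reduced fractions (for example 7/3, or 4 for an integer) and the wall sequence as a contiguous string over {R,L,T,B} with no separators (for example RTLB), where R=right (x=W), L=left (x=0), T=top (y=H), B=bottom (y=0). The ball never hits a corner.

Final position: (6,0)
Wall sequence: TRBTLB

1. t=1 → T at (6,8); v=(1,-1)
2. t=6 → R at (12,2); v=(-1,-1)
3. t=2 → B at (10,0); v=(-1,1)
4. t=8 → T at (2,8); v=(-1,-1)
5. t=2 → L at (0,6); v=(1,-1)
6. t=6 → B at (6,0); v=(1,1)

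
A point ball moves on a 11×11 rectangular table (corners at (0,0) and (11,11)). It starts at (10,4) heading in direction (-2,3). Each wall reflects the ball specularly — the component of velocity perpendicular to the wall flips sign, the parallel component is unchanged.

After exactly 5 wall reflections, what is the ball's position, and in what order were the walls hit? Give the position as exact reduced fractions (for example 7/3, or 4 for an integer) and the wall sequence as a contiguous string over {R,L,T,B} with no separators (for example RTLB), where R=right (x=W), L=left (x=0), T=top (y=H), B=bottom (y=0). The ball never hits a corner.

1. t=7/3 → T at (16/3,11); v=(-2,-3)
2. t=8/3 → L at (0,3); v=(2,-3)
3. t=1 → B at (2,0); v=(2,3)
4. t=11/3 → T at (28/3,11); v=(2,-3)
5. t=5/6 → R at (11,17/2); v=(-2,-3)

Final position: (11,17/2)
Wall sequence: TLBTR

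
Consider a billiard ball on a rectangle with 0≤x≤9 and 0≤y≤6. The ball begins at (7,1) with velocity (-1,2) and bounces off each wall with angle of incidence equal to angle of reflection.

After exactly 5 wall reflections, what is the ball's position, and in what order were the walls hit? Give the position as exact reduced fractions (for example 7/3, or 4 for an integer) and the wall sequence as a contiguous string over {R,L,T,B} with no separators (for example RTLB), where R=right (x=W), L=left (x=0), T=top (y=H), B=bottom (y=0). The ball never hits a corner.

1. t=5/2 → T at (9/2,6); v=(-1,-2)
2. t=3 → B at (3/2,0); v=(-1,2)
3. t=3/2 → L at (0,3); v=(1,2)
4. t=3/2 → T at (3/2,6); v=(1,-2)
5. t=3 → B at (9/2,0); v=(1,2)

Final position: (9/2,0)
Wall sequence: TBLTB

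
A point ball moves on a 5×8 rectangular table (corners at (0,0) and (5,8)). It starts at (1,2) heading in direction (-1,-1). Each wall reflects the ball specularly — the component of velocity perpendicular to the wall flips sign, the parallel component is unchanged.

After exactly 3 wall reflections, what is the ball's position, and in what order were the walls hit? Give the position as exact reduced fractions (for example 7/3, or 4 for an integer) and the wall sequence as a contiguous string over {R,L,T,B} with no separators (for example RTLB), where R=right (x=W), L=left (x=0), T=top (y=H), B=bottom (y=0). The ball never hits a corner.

Final position: (5,4)
Wall sequence: LBR

1. t=1 → L at (0,1); v=(1,-1)
2. t=1 → B at (1,0); v=(1,1)
3. t=4 → R at (5,4); v=(-1,1)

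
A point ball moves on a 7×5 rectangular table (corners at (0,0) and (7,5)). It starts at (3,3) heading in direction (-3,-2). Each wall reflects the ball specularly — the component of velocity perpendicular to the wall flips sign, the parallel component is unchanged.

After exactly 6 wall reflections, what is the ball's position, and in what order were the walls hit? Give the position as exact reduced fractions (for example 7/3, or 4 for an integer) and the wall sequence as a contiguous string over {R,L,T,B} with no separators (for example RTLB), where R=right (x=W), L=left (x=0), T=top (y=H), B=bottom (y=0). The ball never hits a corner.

1. t=1 → L at (0,1); v=(3,-2)
2. t=1/2 → B at (3/2,0); v=(3,2)
3. t=11/6 → R at (7,11/3); v=(-3,2)
4. t=2/3 → T at (5,5); v=(-3,-2)
5. t=5/3 → L at (0,5/3); v=(3,-2)
6. t=5/6 → B at (5/2,0); v=(3,2)

Final position: (5/2,0)
Wall sequence: LBRTLB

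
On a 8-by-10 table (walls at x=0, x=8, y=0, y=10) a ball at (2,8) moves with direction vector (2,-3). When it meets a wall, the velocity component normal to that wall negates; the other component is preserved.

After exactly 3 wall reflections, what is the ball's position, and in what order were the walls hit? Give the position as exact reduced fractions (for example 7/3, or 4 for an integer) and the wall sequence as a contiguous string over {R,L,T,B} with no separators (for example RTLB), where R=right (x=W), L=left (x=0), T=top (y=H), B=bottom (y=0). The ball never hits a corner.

Final position: (2,10)
Wall sequence: BRT

1. t=8/3 → B at (22/3,0); v=(2,3)
2. t=1/3 → R at (8,1); v=(-2,3)
3. t=3 → T at (2,10); v=(-2,-3)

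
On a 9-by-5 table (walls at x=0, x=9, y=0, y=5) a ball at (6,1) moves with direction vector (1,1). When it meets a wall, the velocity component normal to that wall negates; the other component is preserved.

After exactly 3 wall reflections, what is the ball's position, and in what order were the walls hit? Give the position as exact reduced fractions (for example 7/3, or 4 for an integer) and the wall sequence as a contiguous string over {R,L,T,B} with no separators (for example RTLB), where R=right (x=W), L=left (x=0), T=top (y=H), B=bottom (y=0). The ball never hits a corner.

1. t=3 → R at (9,4); v=(-1,1)
2. t=1 → T at (8,5); v=(-1,-1)
3. t=5 → B at (3,0); v=(-1,1)

Final position: (3,0)
Wall sequence: RTB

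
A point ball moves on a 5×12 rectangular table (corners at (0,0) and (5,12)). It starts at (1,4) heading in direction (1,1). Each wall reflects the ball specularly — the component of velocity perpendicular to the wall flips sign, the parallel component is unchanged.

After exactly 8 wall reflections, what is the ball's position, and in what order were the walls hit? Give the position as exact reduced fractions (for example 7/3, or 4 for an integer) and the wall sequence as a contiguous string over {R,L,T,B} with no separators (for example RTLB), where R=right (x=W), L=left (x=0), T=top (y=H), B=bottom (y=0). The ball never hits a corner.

Final position: (0,9)
Wall sequence: RTLRLBRL

1. t=4 → R at (5,8); v=(-1,1)
2. t=4 → T at (1,12); v=(-1,-1)
3. t=1 → L at (0,11); v=(1,-1)
4. t=5 → R at (5,6); v=(-1,-1)
5. t=5 → L at (0,1); v=(1,-1)
6. t=1 → B at (1,0); v=(1,1)
7. t=4 → R at (5,4); v=(-1,1)
8. t=5 → L at (0,9); v=(1,1)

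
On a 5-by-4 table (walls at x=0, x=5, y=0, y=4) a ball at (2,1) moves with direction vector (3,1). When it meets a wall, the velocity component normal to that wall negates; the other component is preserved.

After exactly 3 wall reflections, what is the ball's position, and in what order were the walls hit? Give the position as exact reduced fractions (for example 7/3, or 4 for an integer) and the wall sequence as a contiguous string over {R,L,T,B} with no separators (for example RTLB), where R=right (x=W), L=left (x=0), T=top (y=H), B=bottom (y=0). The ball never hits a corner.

1. t=1 → R at (5,2); v=(-3,1)
2. t=5/3 → L at (0,11/3); v=(3,1)
3. t=1/3 → T at (1,4); v=(3,-1)

Final position: (1,4)
Wall sequence: RLT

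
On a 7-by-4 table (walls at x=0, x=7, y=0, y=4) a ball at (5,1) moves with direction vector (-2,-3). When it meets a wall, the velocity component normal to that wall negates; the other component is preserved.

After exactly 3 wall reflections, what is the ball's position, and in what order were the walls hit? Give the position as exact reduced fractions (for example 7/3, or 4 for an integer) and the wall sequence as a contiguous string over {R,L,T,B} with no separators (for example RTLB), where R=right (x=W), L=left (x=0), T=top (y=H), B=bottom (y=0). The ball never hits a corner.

Final position: (0,3/2)
Wall sequence: BTL

1. t=1/3 → B at (13/3,0); v=(-2,3)
2. t=4/3 → T at (5/3,4); v=(-2,-3)
3. t=5/6 → L at (0,3/2); v=(2,-3)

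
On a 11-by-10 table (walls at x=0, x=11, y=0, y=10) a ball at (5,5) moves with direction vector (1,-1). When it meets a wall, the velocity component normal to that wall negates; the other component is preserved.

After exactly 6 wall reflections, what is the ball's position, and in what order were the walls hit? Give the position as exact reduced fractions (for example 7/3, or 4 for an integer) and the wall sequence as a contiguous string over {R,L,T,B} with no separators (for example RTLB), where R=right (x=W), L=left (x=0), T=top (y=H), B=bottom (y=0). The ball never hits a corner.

Final position: (11,3)
Wall sequence: BRTLBR

1. t=5 → B at (10,0); v=(1,1)
2. t=1 → R at (11,1); v=(-1,1)
3. t=9 → T at (2,10); v=(-1,-1)
4. t=2 → L at (0,8); v=(1,-1)
5. t=8 → B at (8,0); v=(1,1)
6. t=3 → R at (11,3); v=(-1,1)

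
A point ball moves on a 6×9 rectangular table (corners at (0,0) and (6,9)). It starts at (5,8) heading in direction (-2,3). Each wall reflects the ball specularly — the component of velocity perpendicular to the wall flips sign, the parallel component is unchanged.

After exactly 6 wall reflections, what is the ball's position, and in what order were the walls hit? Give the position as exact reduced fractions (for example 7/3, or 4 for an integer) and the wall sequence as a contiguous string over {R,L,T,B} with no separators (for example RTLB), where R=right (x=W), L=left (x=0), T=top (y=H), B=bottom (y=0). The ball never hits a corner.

Final position: (0,5/2)
Wall sequence: TLBRTL

1. t=1/3 → T at (13/3,9); v=(-2,-3)
2. t=13/6 → L at (0,5/2); v=(2,-3)
3. t=5/6 → B at (5/3,0); v=(2,3)
4. t=13/6 → R at (6,13/2); v=(-2,3)
5. t=5/6 → T at (13/3,9); v=(-2,-3)
6. t=13/6 → L at (0,5/2); v=(2,-3)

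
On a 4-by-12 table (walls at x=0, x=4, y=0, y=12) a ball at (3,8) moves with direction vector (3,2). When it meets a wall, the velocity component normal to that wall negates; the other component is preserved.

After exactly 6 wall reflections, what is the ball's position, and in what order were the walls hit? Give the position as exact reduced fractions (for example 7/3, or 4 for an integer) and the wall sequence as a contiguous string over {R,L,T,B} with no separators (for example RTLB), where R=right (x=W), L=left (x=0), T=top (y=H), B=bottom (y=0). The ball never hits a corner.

1. t=1/3 → R at (4,26/3); v=(-3,2)
2. t=4/3 → L at (0,34/3); v=(3,2)
3. t=1/3 → T at (1,12); v=(3,-2)
4. t=1 → R at (4,10); v=(-3,-2)
5. t=4/3 → L at (0,22/3); v=(3,-2)
6. t=4/3 → R at (4,14/3); v=(-3,-2)

Final position: (4,14/3)
Wall sequence: RLTRLR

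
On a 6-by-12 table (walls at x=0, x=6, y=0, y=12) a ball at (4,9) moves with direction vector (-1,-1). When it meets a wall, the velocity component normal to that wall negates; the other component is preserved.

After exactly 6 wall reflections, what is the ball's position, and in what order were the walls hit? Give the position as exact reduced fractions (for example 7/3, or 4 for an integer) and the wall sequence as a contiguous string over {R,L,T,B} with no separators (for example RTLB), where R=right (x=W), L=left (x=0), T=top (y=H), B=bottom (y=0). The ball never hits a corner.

1. t=4 → L at (0,5); v=(1,-1)
2. t=5 → B at (5,0); v=(1,1)
3. t=1 → R at (6,1); v=(-1,1)
4. t=6 → L at (0,7); v=(1,1)
5. t=5 → T at (5,12); v=(1,-1)
6. t=1 → R at (6,11); v=(-1,-1)

Final position: (6,11)
Wall sequence: LBRLTR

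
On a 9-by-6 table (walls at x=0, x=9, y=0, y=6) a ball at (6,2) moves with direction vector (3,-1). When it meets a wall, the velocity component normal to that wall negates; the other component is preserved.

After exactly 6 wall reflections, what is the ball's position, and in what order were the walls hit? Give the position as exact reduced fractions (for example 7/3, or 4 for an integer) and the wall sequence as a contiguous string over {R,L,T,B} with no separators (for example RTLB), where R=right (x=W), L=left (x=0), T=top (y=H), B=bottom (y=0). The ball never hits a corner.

Final position: (0,4)
Wall sequence: RBLRTL

1. t=1 → R at (9,1); v=(-3,-1)
2. t=1 → B at (6,0); v=(-3,1)
3. t=2 → L at (0,2); v=(3,1)
4. t=3 → R at (9,5); v=(-3,1)
5. t=1 → T at (6,6); v=(-3,-1)
6. t=2 → L at (0,4); v=(3,-1)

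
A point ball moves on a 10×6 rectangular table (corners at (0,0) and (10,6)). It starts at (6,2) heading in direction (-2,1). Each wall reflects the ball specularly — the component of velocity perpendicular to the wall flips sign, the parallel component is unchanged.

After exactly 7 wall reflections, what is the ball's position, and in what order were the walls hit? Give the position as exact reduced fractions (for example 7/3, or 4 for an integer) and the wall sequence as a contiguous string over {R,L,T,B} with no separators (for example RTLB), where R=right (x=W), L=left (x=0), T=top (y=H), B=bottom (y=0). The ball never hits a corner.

Final position: (10,4)
Wall sequence: LTRBLTR

1. t=3 → L at (0,5); v=(2,1)
2. t=1 → T at (2,6); v=(2,-1)
3. t=4 → R at (10,2); v=(-2,-1)
4. t=2 → B at (6,0); v=(-2,1)
5. t=3 → L at (0,3); v=(2,1)
6. t=3 → T at (6,6); v=(2,-1)
7. t=2 → R at (10,4); v=(-2,-1)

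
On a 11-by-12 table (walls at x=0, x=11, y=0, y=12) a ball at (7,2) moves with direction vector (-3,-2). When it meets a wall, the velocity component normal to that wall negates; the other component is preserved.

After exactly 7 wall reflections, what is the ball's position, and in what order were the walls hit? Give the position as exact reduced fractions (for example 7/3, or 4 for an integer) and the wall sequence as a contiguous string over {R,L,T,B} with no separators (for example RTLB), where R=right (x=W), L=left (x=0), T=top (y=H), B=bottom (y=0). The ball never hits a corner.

Final position: (11,2/3)
Wall sequence: BLRTLBR

1. t=1 → B at (4,0); v=(-3,2)
2. t=4/3 → L at (0,8/3); v=(3,2)
3. t=11/3 → R at (11,10); v=(-3,2)
4. t=1 → T at (8,12); v=(-3,-2)
5. t=8/3 → L at (0,20/3); v=(3,-2)
6. t=10/3 → B at (10,0); v=(3,2)
7. t=1/3 → R at (11,2/3); v=(-3,2)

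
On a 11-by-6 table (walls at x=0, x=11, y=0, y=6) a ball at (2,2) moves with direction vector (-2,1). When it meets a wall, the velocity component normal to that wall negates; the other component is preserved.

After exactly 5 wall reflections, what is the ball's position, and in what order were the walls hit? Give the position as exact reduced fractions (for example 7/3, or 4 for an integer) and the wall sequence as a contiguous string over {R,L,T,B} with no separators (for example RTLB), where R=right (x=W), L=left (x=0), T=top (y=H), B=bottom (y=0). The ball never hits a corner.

1. t=1 → L at (0,3); v=(2,1)
2. t=3 → T at (6,6); v=(2,-1)
3. t=5/2 → R at (11,7/2); v=(-2,-1)
4. t=7/2 → B at (4,0); v=(-2,1)
5. t=2 → L at (0,2); v=(2,1)

Final position: (0,2)
Wall sequence: LTRBL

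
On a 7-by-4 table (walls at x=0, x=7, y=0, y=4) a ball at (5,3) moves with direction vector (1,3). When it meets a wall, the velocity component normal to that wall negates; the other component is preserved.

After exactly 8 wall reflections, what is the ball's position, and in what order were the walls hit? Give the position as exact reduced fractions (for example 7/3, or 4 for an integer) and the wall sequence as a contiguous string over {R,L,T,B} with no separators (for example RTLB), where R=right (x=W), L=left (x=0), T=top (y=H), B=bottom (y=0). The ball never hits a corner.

1. t=1/3 → T at (16/3,4); v=(1,-3)
2. t=4/3 → B at (20/3,0); v=(1,3)
3. t=1/3 → R at (7,1); v=(-1,3)
4. t=1 → T at (6,4); v=(-1,-3)
5. t=4/3 → B at (14/3,0); v=(-1,3)
6. t=4/3 → T at (10/3,4); v=(-1,-3)
7. t=4/3 → B at (2,0); v=(-1,3)
8. t=4/3 → T at (2/3,4); v=(-1,-3)

Final position: (2/3,4)
Wall sequence: TBRTBTBT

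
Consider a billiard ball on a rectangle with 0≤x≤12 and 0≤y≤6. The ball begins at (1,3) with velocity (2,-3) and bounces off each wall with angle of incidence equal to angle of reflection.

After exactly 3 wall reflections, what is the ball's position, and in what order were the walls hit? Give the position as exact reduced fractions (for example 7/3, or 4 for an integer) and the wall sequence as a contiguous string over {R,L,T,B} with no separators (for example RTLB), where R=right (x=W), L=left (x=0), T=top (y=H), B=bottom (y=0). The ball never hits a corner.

1. t=1 → B at (3,0); v=(2,3)
2. t=2 → T at (7,6); v=(2,-3)
3. t=2 → B at (11,0); v=(2,3)

Final position: (11,0)
Wall sequence: BTB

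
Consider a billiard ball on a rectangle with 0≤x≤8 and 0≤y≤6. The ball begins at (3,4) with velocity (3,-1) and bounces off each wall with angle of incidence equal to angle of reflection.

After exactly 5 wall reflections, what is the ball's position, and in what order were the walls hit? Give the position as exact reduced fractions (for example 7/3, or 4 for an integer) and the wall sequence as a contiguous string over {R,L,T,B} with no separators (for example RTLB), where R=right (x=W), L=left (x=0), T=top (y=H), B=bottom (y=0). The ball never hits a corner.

Final position: (0,17/3)
Wall sequence: RBLRL

1. t=5/3 → R at (8,7/3); v=(-3,-1)
2. t=7/3 → B at (1,0); v=(-3,1)
3. t=1/3 → L at (0,1/3); v=(3,1)
4. t=8/3 → R at (8,3); v=(-3,1)
5. t=8/3 → L at (0,17/3); v=(3,1)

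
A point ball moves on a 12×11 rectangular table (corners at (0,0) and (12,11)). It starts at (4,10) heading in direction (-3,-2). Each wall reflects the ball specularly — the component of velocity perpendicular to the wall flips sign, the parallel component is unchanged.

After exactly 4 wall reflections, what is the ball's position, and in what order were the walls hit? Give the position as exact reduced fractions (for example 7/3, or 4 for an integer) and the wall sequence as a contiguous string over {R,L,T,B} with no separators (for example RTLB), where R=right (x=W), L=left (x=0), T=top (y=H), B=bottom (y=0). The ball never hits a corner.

1. t=4/3 → L at (0,22/3); v=(3,-2)
2. t=11/3 → B at (11,0); v=(3,2)
3. t=1/3 → R at (12,2/3); v=(-3,2)
4. t=4 → L at (0,26/3); v=(3,2)

Final position: (0,26/3)
Wall sequence: LBRL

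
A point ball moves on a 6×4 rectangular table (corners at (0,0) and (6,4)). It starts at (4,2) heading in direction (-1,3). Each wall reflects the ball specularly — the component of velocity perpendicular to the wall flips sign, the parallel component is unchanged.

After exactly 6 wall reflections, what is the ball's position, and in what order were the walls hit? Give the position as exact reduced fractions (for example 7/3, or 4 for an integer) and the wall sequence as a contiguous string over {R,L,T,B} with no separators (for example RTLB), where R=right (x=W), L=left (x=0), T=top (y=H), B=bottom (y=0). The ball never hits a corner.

1. t=2/3 → T at (10/3,4); v=(-1,-3)
2. t=4/3 → B at (2,0); v=(-1,3)
3. t=4/3 → T at (2/3,4); v=(-1,-3)
4. t=2/3 → L at (0,2); v=(1,-3)
5. t=2/3 → B at (2/3,0); v=(1,3)
6. t=4/3 → T at (2,4); v=(1,-3)

Final position: (2,4)
Wall sequence: TBTLBT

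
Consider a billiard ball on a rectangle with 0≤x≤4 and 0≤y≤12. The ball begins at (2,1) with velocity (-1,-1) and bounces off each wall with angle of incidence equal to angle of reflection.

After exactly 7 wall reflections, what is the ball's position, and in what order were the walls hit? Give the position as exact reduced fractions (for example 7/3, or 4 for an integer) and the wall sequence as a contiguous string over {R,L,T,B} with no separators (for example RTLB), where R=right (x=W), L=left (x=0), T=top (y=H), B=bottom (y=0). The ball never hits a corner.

Final position: (0,7)
Wall sequence: BLRLTRL

1. t=1 → B at (1,0); v=(-1,1)
2. t=1 → L at (0,1); v=(1,1)
3. t=4 → R at (4,5); v=(-1,1)
4. t=4 → L at (0,9); v=(1,1)
5. t=3 → T at (3,12); v=(1,-1)
6. t=1 → R at (4,11); v=(-1,-1)
7. t=4 → L at (0,7); v=(1,-1)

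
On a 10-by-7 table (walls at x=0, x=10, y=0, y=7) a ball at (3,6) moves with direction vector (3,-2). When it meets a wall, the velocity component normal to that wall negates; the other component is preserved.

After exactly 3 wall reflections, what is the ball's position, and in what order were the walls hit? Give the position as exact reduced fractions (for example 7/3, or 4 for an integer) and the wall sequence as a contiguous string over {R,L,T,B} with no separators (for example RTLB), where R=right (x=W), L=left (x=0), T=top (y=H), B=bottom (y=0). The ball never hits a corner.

1. t=7/3 → R at (10,4/3); v=(-3,-2)
2. t=2/3 → B at (8,0); v=(-3,2)
3. t=8/3 → L at (0,16/3); v=(3,2)

Final position: (0,16/3)
Wall sequence: RBL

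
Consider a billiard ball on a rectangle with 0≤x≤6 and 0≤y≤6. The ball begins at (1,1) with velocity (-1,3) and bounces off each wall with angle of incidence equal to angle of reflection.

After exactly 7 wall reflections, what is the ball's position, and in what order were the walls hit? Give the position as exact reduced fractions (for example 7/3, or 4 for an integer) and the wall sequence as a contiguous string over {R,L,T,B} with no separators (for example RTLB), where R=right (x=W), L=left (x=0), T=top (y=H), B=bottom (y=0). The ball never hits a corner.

1. t=1 → L at (0,4); v=(1,3)
2. t=2/3 → T at (2/3,6); v=(1,-3)
3. t=2 → B at (8/3,0); v=(1,3)
4. t=2 → T at (14/3,6); v=(1,-3)
5. t=4/3 → R at (6,2); v=(-1,-3)
6. t=2/3 → B at (16/3,0); v=(-1,3)
7. t=2 → T at (10/3,6); v=(-1,-3)

Final position: (10/3,6)
Wall sequence: LTBTRBT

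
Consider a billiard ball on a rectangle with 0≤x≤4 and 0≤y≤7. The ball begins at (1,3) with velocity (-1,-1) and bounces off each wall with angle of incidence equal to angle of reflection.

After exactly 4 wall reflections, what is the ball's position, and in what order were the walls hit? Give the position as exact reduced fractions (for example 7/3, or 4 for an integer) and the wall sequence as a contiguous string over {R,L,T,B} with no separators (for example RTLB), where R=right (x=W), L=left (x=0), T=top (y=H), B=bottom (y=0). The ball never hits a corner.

Final position: (0,6)
Wall sequence: LBRL

1. t=1 → L at (0,2); v=(1,-1)
2. t=2 → B at (2,0); v=(1,1)
3. t=2 → R at (4,2); v=(-1,1)
4. t=4 → L at (0,6); v=(1,1)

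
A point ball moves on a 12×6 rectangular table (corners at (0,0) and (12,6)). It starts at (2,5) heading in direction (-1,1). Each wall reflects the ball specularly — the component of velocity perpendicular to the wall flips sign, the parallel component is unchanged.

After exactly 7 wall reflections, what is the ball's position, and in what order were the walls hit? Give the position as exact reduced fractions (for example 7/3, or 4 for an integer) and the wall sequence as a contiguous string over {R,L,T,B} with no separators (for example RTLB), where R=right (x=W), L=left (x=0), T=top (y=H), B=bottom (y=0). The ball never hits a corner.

Final position: (1,6)
Wall sequence: TLBTRBT

1. t=1 → T at (1,6); v=(-1,-1)
2. t=1 → L at (0,5); v=(1,-1)
3. t=5 → B at (5,0); v=(1,1)
4. t=6 → T at (11,6); v=(1,-1)
5. t=1 → R at (12,5); v=(-1,-1)
6. t=5 → B at (7,0); v=(-1,1)
7. t=6 → T at (1,6); v=(-1,-1)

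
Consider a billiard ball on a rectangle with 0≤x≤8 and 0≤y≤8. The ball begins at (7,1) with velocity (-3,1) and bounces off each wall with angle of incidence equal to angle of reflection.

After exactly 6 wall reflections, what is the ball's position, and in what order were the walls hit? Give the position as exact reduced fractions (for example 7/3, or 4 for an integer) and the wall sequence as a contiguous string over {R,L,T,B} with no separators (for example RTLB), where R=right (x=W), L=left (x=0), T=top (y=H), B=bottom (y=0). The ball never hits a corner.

1. t=7/3 → L at (0,10/3); v=(3,1)
2. t=8/3 → R at (8,6); v=(-3,1)
3. t=2 → T at (2,8); v=(-3,-1)
4. t=2/3 → L at (0,22/3); v=(3,-1)
5. t=8/3 → R at (8,14/3); v=(-3,-1)
6. t=8/3 → L at (0,2); v=(3,-1)

Final position: (0,2)
Wall sequence: LRTLRL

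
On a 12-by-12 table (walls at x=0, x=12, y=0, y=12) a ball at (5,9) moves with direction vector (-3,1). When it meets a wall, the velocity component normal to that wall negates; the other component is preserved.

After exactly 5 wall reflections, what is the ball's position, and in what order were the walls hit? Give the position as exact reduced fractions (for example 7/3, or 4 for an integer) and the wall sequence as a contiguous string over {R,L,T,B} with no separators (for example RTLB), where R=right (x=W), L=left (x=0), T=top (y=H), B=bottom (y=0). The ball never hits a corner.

1. t=5/3 → L at (0,32/3); v=(3,1)
2. t=4/3 → T at (4,12); v=(3,-1)
3. t=8/3 → R at (12,28/3); v=(-3,-1)
4. t=4 → L at (0,16/3); v=(3,-1)
5. t=4 → R at (12,4/3); v=(-3,-1)

Final position: (12,4/3)
Wall sequence: LTRLR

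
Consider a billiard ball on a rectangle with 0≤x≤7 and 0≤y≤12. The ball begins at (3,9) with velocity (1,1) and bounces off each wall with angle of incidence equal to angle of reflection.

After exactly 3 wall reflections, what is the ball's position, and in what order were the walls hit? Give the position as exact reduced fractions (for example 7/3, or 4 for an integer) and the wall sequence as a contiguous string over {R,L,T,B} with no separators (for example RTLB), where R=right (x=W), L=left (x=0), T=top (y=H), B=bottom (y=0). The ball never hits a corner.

Final position: (0,4)
Wall sequence: TRL

1. t=3 → T at (6,12); v=(1,-1)
2. t=1 → R at (7,11); v=(-1,-1)
3. t=7 → L at (0,4); v=(1,-1)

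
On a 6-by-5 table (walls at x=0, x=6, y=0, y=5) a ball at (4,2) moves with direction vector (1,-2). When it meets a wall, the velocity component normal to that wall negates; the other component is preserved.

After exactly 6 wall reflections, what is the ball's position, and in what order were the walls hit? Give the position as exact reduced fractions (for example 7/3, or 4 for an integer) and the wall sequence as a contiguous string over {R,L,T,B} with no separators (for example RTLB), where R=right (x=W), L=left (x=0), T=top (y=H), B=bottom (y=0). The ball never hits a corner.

Final position: (1/2,5)
Wall sequence: BRTBLT

1. t=1 → B at (5,0); v=(1,2)
2. t=1 → R at (6,2); v=(-1,2)
3. t=3/2 → T at (9/2,5); v=(-1,-2)
4. t=5/2 → B at (2,0); v=(-1,2)
5. t=2 → L at (0,4); v=(1,2)
6. t=1/2 → T at (1/2,5); v=(1,-2)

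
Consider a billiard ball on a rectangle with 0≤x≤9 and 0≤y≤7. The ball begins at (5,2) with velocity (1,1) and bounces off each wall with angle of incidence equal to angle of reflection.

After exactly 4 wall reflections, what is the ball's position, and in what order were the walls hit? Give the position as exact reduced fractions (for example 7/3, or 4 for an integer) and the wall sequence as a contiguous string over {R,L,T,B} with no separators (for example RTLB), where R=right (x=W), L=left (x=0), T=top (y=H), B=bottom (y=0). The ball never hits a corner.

1. t=4 → R at (9,6); v=(-1,1)
2. t=1 → T at (8,7); v=(-1,-1)
3. t=7 → B at (1,0); v=(-1,1)
4. t=1 → L at (0,1); v=(1,1)

Final position: (0,1)
Wall sequence: RTBL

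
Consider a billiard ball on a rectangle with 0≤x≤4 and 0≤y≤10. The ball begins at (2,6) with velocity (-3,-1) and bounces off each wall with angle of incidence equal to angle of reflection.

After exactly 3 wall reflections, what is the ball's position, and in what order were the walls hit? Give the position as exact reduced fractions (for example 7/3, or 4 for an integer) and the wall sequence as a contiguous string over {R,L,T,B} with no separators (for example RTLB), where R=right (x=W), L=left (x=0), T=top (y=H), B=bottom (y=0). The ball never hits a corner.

1. t=2/3 → L at (0,16/3); v=(3,-1)
2. t=4/3 → R at (4,4); v=(-3,-1)
3. t=4/3 → L at (0,8/3); v=(3,-1)

Final position: (0,8/3)
Wall sequence: LRL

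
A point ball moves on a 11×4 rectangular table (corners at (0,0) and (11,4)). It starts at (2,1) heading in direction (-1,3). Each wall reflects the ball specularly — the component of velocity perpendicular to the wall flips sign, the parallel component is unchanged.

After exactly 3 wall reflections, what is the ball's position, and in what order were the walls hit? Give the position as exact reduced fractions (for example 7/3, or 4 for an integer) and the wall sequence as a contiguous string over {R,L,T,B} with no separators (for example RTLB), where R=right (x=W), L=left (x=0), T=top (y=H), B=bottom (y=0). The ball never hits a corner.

1. t=1 → T at (1,4); v=(-1,-3)
2. t=1 → L at (0,1); v=(1,-3)
3. t=1/3 → B at (1/3,0); v=(1,3)

Final position: (1/3,0)
Wall sequence: TLB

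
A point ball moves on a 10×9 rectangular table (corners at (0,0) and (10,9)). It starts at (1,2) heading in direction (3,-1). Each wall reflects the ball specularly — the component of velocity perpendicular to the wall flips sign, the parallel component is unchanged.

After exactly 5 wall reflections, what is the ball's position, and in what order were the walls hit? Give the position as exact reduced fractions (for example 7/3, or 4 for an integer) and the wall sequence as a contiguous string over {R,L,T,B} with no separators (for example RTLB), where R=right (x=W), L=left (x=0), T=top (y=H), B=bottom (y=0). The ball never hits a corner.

Final position: (6,9)
Wall sequence: BRLRT

1. t=2 → B at (7,0); v=(3,1)
2. t=1 → R at (10,1); v=(-3,1)
3. t=10/3 → L at (0,13/3); v=(3,1)
4. t=10/3 → R at (10,23/3); v=(-3,1)
5. t=4/3 → T at (6,9); v=(-3,-1)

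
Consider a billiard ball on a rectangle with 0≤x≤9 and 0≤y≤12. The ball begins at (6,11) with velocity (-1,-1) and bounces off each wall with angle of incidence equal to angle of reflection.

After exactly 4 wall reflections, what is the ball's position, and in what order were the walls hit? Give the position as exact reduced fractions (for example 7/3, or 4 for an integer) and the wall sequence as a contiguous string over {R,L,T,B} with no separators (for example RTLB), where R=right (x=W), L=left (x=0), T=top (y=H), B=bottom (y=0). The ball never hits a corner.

1. t=6 → L at (0,5); v=(1,-1)
2. t=5 → B at (5,0); v=(1,1)
3. t=4 → R at (9,4); v=(-1,1)
4. t=8 → T at (1,12); v=(-1,-1)

Final position: (1,12)
Wall sequence: LBRT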